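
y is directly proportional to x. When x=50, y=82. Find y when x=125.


Direct proportion: y/x = constant
k = 82/50 = 1.6400
y₂ = k × 125 = 82 × 125 / 50 = 10250/50
= 205.00

205.00


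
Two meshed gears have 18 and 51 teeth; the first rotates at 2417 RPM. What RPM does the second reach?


Gear ratio = 18:51 = 6:17
RPM_B = RPM_A × (teeth_A / teeth_B)
= 2417 × (18/51)
= 853.1 RPM

853.1 RPM


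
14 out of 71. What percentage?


Percentage = (part / whole) × 100
= (14 / 71) × 100
≈ 19.72%

19.72%


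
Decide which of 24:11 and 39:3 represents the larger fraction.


24/11 = 2.1818
39/3 = 13.0000
2.1818 < 13.0000, so 24:11 is less
= 39:3

39:3


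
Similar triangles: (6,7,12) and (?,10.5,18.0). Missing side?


Scale factor = 10.5/7 = 1.5
Missing side = 6 × 1.5
= 9.0

9.0


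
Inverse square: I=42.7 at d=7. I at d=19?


I₁d₁² = I₂d₂²
I₂ = I₁ × (d₁/d₂)²
= 42.7 × (7/19)²
= 42.7 × 49/361
= 2092.3/361
≈ 5.7958

5.7958


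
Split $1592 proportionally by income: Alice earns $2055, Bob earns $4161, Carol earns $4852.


Total income = 2055 + 4161 + 4852 = $11068
Alice: $1592 × 2055/11068 = $295.59
Bob: $1592 × 4161/11068 = $598.51
Carol: $1592 × 4852/11068 = $697.90
= Alice: $295.59, Bob: $598.51, Carol: $697.90

Alice: $295.59, Bob: $598.51, Carol: $697.90


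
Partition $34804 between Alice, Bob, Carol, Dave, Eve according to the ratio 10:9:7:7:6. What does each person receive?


Total parts = 10 + 9 + 7 + 7 + 6 = 39
Alice: 34804 × 10/39 = 8924.10
Bob: 34804 × 9/39 = 8031.69
Carol: 34804 × 7/39 = 6246.87
Dave: 34804 × 7/39 = 6246.87
Eve: 34804 × 6/39 = 5354.46
= Alice: $8924.10, Bob: $8031.69, Carol: $6246.87, Dave: $6246.87, Eve: $5354.46

Alice: $8924.10, Bob: $8031.69, Carol: $6246.87, Dave: $6246.87, Eve: $5354.46


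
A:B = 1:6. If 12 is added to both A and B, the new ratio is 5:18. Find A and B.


Let A = 1k, B = 6k.
(1k + 12) / (6k + 12) = 5/18
Cross-multiply: 18(1k + 12) = 5(6k + 12)
18k + 216 = 30k + 60
18k - 30k = 60 - 216
-12k = -156
k = -156/-12 = 13
A = 1×13 = 13, B = 6×13 = 78
= A = 13, B = 78

A = 13, B = 78


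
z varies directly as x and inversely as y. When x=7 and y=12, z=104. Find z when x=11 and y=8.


z = k·x/y
Solve for k using the known point: k = z·y/x = 104×12/7 = 1248/7 ≈ 178.2857
Now evaluate at x=11, y=8:
z = k × 11 / 8 = (1248 × 11) / (7 × 8) = 13728/56
≈ 245.1429

245.1429


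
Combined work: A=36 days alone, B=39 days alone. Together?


Rate of A = 1/36 per day
Rate of B = 1/39 per day
Combined rate = 1/36 + 1/39 = 75/1404 ≈ 0.0534 per day
Days = 1 / combined rate = 1404/75
= 18.72 days

18.72 days


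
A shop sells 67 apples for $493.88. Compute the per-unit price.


Unit rate = total / quantity
= 493.88 / 67
= $7.37 per unit

$7.37 per unit


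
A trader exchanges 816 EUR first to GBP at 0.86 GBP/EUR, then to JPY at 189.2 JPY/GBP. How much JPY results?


Step 1: 816 EUR × 0.86 = 701.76 GBP
Step 2: 701.76 GBP × 189.2 = 132772.99 JPY
Implied rate EUR→JPY = 0.86 × 189.2 = 162.7120
= 132772.99 JPY

132772.99 JPY


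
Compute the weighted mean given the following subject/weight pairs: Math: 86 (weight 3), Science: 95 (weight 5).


Numerator = 86×3 + 95×5
= 258 + 475
= 733
Total weight = 8
Weighted avg = 733/8
= 91.63

91.63


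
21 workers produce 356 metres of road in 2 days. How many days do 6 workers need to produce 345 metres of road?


Days ∝ work / workers, so d₂ = d₁ × (m₁/m₂) × (w₂/w₁)
Workers factor (inverse): 21/6 = 3.5000
Work factor (direct): 345/356 ≈ 0.9691
d₂ = 2 × 21/6 × 345/356 = (2 × 21 × 345) / (6 × 356) = 14490/2136
≈ 6.78 days

6.78 days


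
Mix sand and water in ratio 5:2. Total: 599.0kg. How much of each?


Total parts = 5 + 2 = 7
sand: 599.0 × 5/7 = 427.9kg
water: 599.0 × 2/7 = 171.1kg
= 427.9kg and 171.1kg

427.9kg and 171.1kg


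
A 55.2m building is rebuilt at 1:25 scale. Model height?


Model size = real / scale
= 55.2 / 25
= 2.2080 m

2.2080 m


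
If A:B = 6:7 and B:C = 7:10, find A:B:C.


Match B: multiply A:B by 7 → 42:49
Multiply B:C by 7 → 49:70
Combined: 42:49:70
GCD = 7
= 6:7:10

6:7:10


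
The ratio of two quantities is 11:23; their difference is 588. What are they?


Let A = 11k, B = 23k.
23k - 11k = 588
12k = 588 → k = 588/12 = 49
A = 11×49 = 539, B = 23×49 = 1127
= A = 539, B = 1127

A = 539, B = 1127


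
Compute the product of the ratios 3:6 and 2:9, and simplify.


Compound ratio = (3×2) : (6×9)
= 6:54
GCD = 6
= 1:9

1:9


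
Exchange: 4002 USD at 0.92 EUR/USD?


Amount × rate = 4002 × 0.92
= 3681.84 EUR

3681.84 EUR


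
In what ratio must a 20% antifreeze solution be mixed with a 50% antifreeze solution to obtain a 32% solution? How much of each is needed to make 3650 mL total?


Let x parts of 20% mix with y parts of 50%.
20x + 50y = 32(x + y)
20x + 50y = 32x + 32y
x(20 - 32) = y(32 - 50)
x/y = (50 - 32)/(32 - 20) = 18/12
Simplify: 3:2
Total parts = 5; one part = 3650/5 = 730.00 mL
20% solution: 3×730.00 = 2190.00 mL
50% solution: 2×730.00 = 1460.00 mL
= ratio 3:2; 2190.00 mL and 1460.00 mL

ratio 3:2; 2190.00 mL and 1460.00 mL


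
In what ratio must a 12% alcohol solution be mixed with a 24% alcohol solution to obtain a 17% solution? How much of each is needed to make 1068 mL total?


Let x parts of 12% mix with y parts of 24%.
12x + 24y = 17(x + y)
12x + 24y = 17x + 17y
x(12 - 17) = y(17 - 24)
x/y = (24 - 17)/(17 - 12) = 7/5
Simplify: 7:5
Total parts = 12; one part = 1068/12 = 89.00 mL
12% solution: 7×89.00 = 623.00 mL
24% solution: 5×89.00 = 445.00 mL
= ratio 7:5; 623.00 mL and 445.00 mL

ratio 7:5; 623.00 mL and 445.00 mL


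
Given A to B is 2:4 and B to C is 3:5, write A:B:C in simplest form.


Match B: multiply A:B by 3 → 6:12
Multiply B:C by 4 → 12:20
Combined: 6:12:20
GCD = 2
= 3:6:10

3:6:10


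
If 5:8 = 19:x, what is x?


Cross multiply: 5 × x = 8 × 19
5x = 152
x = 152 / 5
= 30.40

30.40


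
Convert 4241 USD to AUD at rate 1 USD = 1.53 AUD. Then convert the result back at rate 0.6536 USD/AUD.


Amount × rate = 4241 × 1.53 = 6488.73 AUD
Round-trip: 6488.73 × 0.6536 = 4241.03 USD
= 6488.73 AUD, then 4241.03 USD

6488.73 AUD, then 4241.03 USD


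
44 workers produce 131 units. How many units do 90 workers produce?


Direct proportion: y/x = constant
k = 131/44 ≈ 2.9773
y₂ = k × 90 = 131 × 90 / 44 = 11790/44
≈ 267.95

267.95


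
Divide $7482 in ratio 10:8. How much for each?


Total parts = 10 + 8 = 18
Part 1: 7482 × 10/18 = 4156.67
Part 2: 7482 × 8/18 = 3325.33
= Part 1: $4156.67, Part 2: $3325.33

Part 1: $4156.67, Part 2: $3325.33


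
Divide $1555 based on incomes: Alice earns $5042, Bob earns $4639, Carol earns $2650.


Total income = 5042 + 4639 + 2650 = $12331
Alice: $1555 × 5042/12331 = $635.82
Bob: $1555 × 4639/12331 = $585.00
Carol: $1555 × 2650/12331 = $334.18
= Alice: $635.82, Bob: $585.00, Carol: $334.18

Alice: $635.82, Bob: $585.00, Carol: $334.18


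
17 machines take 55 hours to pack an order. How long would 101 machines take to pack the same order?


Inverse proportion: x × y = constant
k = 17 × 55 = 935
y₂ = k / 101 = 935 / 101
= 9.26

9.26


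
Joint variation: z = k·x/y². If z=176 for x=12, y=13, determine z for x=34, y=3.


z = k·x/y²
Solve for k using the known point: k = z·y²/x = 176×169/12 = 29744/12 ≈ 2478.6667
Now evaluate at x=34, y=3:
z = k × 34 / 9 = (29744 × 34) / (12 × 9) = 1011296/108
≈ 9363.8519

9363.8519


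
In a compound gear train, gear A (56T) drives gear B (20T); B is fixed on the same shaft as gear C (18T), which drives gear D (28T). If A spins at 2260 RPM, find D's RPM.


Stage 1: RPM_B = RPM_A × t_A/t_B = 2260 × 56/20 = 126560/20 = 6328.00
B and C share a shaft → RPM_C = RPM_B
Stage 2: RPM_D = RPM_C × t_C/t_D = RPM_A × (t_A×t_C)/(t_B×t_D)
Overall ratio = (56×18)/(20×28) = 1008/560
RPM_D = 2260 × 1008/560 = 2278080/560
= 4068.00 RPM

4068.00 RPM


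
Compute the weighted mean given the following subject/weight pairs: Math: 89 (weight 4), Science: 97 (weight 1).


Numerator = 89×4 + 97×1
= 356 + 97
= 453
Total weight = 5
Weighted avg = 453/5
= 90.60

90.60


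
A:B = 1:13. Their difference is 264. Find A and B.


Let A = 1k, B = 13k.
13k - 1k = 264
12k = 264 → k = 264/12 = 22
A = 1×22 = 22, B = 13×22 = 286
= A = 22, B = 286

A = 22, B = 286


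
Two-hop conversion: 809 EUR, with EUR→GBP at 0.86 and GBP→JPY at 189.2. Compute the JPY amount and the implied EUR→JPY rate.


Step 1: 809 EUR × 0.86 = 695.74 GBP
Step 2: 695.74 GBP × 189.2 = 131634.01 JPY
Implied rate EUR→JPY = 0.86 × 189.2 = 162.7120
= 131634.01 JPY; implied rate 162.7120 JPY/EUR

131634.01 JPY; implied rate 162.7120 JPY/EUR


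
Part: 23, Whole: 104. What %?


Percentage = (part / whole) × 100
= (23 / 104) × 100
≈ 22.12%

22.12%


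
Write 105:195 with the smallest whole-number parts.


GCD(105, 195) = 15
105/15 : 195/15
= 7:13

7:13


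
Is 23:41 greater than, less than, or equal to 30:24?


23/41 = 0.5610
30/24 = 1.2500
0.5610 < 1.2500, so 23:41 is less
= less than

less than


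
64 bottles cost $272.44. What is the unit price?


Unit rate = total / quantity
= 272.44 / 64
= $4.26 per unit

$4.26 per unit


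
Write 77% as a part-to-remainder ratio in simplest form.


77% means 77 parts out of 100; remainder = 23
Part : remainder = 77:23
GCD = 1
= 77:23

77:23


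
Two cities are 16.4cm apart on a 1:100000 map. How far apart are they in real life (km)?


Real distance = map distance × scale
= 16.4cm × 100000
= 1640000 cm = 16400.0 m
= 16.400 km

16.400 km


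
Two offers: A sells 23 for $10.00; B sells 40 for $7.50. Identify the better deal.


Deal A: $10.00/23 = $0.4348/unit
Deal B: $7.50/40 = $0.1875/unit
B is cheaper per unit
= Deal B

Deal B


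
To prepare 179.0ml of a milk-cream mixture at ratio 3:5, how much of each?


Total parts = 3 + 5 = 8
milk: 179.0 × 3/8 = 67.1ml
cream: 179.0 × 5/8 = 111.9ml
= 67.1ml and 111.9ml

67.1ml and 111.9ml


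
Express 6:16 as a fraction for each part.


Total parts = 6 + 16 = 22
First part: 6/22 = 3/11
Second part: 16/22 = 8/11
= 3/11 and 8/11

3/11 and 8/11


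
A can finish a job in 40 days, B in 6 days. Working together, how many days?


Rate of A = 1/40 per day
Rate of B = 1/6 per day
Combined rate = 1/40 + 1/6 = 46/240 ≈ 0.1917 per day
Days = 1 / combined rate = 240/46
≈ 5.22 days

5.22 days


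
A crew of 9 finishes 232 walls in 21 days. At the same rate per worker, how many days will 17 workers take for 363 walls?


Days ∝ work / workers, so d₂ = d₁ × (m₁/m₂) × (w₂/w₁)
Workers factor (inverse): 9/17 ≈ 0.5294
Work factor (direct): 363/232 ≈ 1.5647
d₂ = 21 × 9/17 × 363/232 = (21 × 9 × 363) / (17 × 232) = 68607/3944
≈ 17.40 days

17.40 days


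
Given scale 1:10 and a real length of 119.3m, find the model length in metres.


Model size = real / scale
= 119.3 / 10
= 11.9300 m

11.9300 m


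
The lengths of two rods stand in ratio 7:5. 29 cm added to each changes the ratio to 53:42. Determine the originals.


Let A = 7k, B = 5k.
(7k + 29) / (5k + 29) = 53/42
Cross-multiply: 42(7k + 29) = 53(5k + 29)
294k + 1218 = 265k + 1537
294k - 265k = 1537 - 1218
29k = 319
k = 319/29 = 11
A = 7×11 = 77, B = 5×11 = 55
= A = 77, B = 55

A = 77, B = 55


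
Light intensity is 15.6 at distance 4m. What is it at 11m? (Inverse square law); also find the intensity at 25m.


I₁d₁² = I₂d₂²
I at 11m = 15.6 × (4/11)² = 15.6 × 16/121 = 249.6/121 ≈ 2.0628
I at 25m = 15.6 × (4/25)² = 15.6 × 16/625 = 249.6/625 ≈ 0.3994
= 2.0628 and 0.3994

2.0628 and 0.3994


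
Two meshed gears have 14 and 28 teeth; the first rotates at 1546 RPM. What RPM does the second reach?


Gear ratio = 14:28 = 1:2
RPM_B = RPM_A × (teeth_A / teeth_B)
= 1546 × (14/28)
= 773.0 RPM

773.0 RPM


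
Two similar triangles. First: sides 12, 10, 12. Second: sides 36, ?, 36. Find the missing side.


Scale factor = 36/12 = 3
Missing side = 10 × 3
= 30.0

30.0


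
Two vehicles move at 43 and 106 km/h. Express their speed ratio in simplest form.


Ratio = 43:106
GCD = 1
Simplified = 43:106
Time ratio (same distance) = 106:43
Speed ratio = 43:106

43:106


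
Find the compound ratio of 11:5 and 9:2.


Compound ratio = (11×9) : (5×2)
= 99:10
GCD = 1
= 99:10

99:10


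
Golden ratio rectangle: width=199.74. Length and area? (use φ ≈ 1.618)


φ = (1 + √5) / 2 ≈ 1.618
Length = width × φ = 199.74 × 1.618 = 323.17932
≈ 323.18
Area = width × length = 199.74 × 323.17932 = 64551.8373768 ≈ 64551.84
= Length: 323.18, Area: 64551.84

Length: 323.18, Area: 64551.84


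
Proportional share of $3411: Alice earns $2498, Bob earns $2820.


Total income = 2498 + 2820 = $5318
Alice: $3411 × 2498/5318 = $1602.23
Bob: $3411 × 2820/5318 = $1808.77
= Alice: $1602.23, Bob: $1808.77

Alice: $1602.23, Bob: $1808.77


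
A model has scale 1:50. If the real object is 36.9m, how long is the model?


Model size = real / scale
= 36.9 / 50
= 0.7380 m

0.7380 m


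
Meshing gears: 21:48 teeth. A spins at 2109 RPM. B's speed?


Gear ratio = 21:48 = 7:16
RPM_B = RPM_A × (teeth_A / teeth_B)
= 2109 × (21/48)
= 922.7 RPM

922.7 RPM


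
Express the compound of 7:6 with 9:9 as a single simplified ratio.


Compound ratio = (7×9) : (6×9)
= 63:54
GCD = 9
= 7:6

7:6


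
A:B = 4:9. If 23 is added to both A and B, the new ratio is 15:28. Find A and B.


Let A = 4k, B = 9k.
(4k + 23) / (9k + 23) = 15/28
Cross-multiply: 28(4k + 23) = 15(9k + 23)
112k + 644 = 135k + 345
112k - 135k = 345 - 644
-23k = -299
k = -299/-23 = 13
A = 4×13 = 52, B = 9×13 = 117
= A = 52, B = 117

A = 52, B = 117


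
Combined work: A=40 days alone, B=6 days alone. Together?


Rate of A = 1/40 per day
Rate of B = 1/6 per day
Combined rate = 1/40 + 1/6 = 46/240 ≈ 0.1917 per day
Days = 1 / combined rate = 240/46
≈ 5.22 days

5.22 days


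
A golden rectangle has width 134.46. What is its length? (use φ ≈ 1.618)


φ = (1 + √5) / 2 ≈ 1.618
Length = width × φ = 134.46 × 1.618 = 217.55628
≈ 217.56

217.56


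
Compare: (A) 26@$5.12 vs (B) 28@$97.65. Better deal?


Deal A: $5.12/26 = $0.1969/unit
Deal B: $97.65/28 = $3.4875/unit
A is cheaper per unit
= Deal A

Deal A


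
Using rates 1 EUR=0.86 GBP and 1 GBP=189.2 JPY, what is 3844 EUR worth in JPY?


Step 1: 3844 EUR × 0.86 = 3305.84 GBP
Step 2: 3305.84 GBP × 189.2 = 625464.93 JPY
Implied rate EUR→JPY = 0.86 × 189.2 = 162.7120
= 625464.93 JPY

625464.93 JPY


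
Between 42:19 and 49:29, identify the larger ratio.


42/19 = 2.2105
49/29 = 1.6897
2.2105 > 1.6897, so 42:19 is greater
= 42:19

42:19


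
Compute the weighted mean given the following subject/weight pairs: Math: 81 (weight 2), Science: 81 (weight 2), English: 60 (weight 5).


Numerator = 81×2 + 81×2 + 60×5
= 162 + 162 + 300
= 624
Total weight = 9
Weighted avg = 624/9
= 69.33

69.33


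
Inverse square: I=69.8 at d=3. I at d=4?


I₁d₁² = I₂d₂²
I₂ = I₁ × (d₁/d₂)²
= 69.8 × (3/4)²
= 69.8 × 9/16
= 628.2/16
= 39.2625

39.2625


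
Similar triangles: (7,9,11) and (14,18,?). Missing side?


Scale factor = 14/7 = 2
Missing side = 11 × 2
= 22.0

22.0


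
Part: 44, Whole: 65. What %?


Percentage = (part / whole) × 100
= (44 / 65) × 100
≈ 67.69%

67.69%


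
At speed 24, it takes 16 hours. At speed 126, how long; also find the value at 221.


Inverse proportion: x × y = constant
k = 24 × 16 = 384
At x=126: k/126 = 3.05
At x=221: k/221 = 1.74
= 3.05 and 1.74

3.05 and 1.74


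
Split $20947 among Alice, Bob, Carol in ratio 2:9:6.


Total parts = 2 + 9 + 6 = 17
Alice: 20947 × 2/17 = 2464.35
Bob: 20947 × 9/17 = 11089.59
Carol: 20947 × 6/17 = 7393.06
= Alice: $2464.35, Bob: $11089.59, Carol: $7393.06

Alice: $2464.35, Bob: $11089.59, Carol: $7393.06


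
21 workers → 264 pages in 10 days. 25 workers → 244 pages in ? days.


Days ∝ work / workers, so d₂ = d₁ × (m₁/m₂) × (w₂/w₁)
Workers factor (inverse): 21/25 = 0.8400
Work factor (direct): 244/264 ≈ 0.9242
d₂ = 10 × 21/25 × 244/264 = (10 × 21 × 244) / (25 × 264) = 51240/6600
≈ 7.76 days

7.76 days


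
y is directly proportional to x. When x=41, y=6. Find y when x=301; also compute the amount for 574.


Direct proportion: y/x = constant
k = 6/41 ≈ 0.1463
y at x=301: k × 301 = 6 × 301 / 41 = 1806/41 ≈ 44.05
y at x=574: k × 574 = 6 × 574 / 41 = 3444/41 = 84.00
= 44.05 and 84.00

44.05 and 84.00


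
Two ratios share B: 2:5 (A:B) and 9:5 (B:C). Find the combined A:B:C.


Match B: multiply A:B by 9 → 18:45
Multiply B:C by 5 → 45:25
Combined: 18:45:25
GCD = 1
= 18:45:25

18:45:25


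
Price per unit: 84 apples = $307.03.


Unit rate = total / quantity
= 307.03 / 84
= $3.66 per unit

$3.66 per unit


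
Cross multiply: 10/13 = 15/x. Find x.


Cross multiply: 10 × x = 13 × 15
10x = 195
x = 195 / 10
= 19.50

19.50


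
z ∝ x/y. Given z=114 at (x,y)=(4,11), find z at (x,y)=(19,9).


z = k·x/y
Solve for k using the known point: k = z·y/x = 114×11/4 = 1254/4 = 313.5000
Now evaluate at x=19, y=9:
z = k × 19 / 9 = (1254 × 19) / (4 × 9) = 23826/36
≈ 661.8333

661.8333


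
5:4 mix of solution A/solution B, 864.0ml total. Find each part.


Total parts = 5 + 4 = 9
solution A: 864.0 × 5/9 = 480.0ml
solution B: 864.0 × 4/9 = 384.0ml
= 480.0ml and 384.0ml

480.0ml and 384.0ml


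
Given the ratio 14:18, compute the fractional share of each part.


Total parts = 14 + 18 = 32
First part: 14/32 = 7/16
Second part: 18/32 = 9/16
= 7/16 and 9/16

7/16 and 9/16


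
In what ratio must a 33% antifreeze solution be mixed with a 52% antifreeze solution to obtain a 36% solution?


Let x parts of 33% mix with y parts of 52%.
33x + 52y = 36(x + y)
33x + 52y = 36x + 36y
x(33 - 36) = y(36 - 52)
x/y = (52 - 36)/(36 - 33) = 16/3
Simplify: 16:3
= 16:3

16:3


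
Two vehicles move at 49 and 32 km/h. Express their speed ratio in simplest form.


Ratio = 49:32
GCD = 1
Simplified = 49:32
Time ratio (same distance) = 32:49
Speed ratio = 49:32

49:32


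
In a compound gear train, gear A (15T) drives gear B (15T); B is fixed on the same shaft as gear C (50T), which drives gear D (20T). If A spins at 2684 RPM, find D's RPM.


Stage 1: RPM_B = RPM_A × t_A/t_B = 2684 × 15/15 = 40260/15 = 2684.00
B and C share a shaft → RPM_C = RPM_B
Stage 2: RPM_D = RPM_C × t_C/t_D = RPM_A × (t_A×t_C)/(t_B×t_D)
Overall ratio = (15×50)/(15×20) = 750/300
RPM_D = 2684 × 750/300 = 2013000/300
= 6710.00 RPM

6710.00 RPM


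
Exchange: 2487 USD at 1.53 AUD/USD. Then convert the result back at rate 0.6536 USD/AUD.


Amount × rate = 2487 × 1.53 = 3805.11 AUD
Round-trip: 3805.11 × 0.6536 = 2487.02 USD
= 3805.11 AUD, then 2487.02 USD

3805.11 AUD, then 2487.02 USD


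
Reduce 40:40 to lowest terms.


GCD(40, 40) = 40
40/40 : 40/40
= 1:1

1:1


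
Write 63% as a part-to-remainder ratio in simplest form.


63% means 63 parts out of 100; remainder = 37
Part : remainder = 63:37
GCD = 1
= 63:37

63:37


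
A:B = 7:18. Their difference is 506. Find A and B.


Let A = 7k, B = 18k.
18k - 7k = 506
11k = 506 → k = 506/11 = 46
A = 7×46 = 322, B = 18×46 = 828
= A = 322, B = 828

A = 322, B = 828


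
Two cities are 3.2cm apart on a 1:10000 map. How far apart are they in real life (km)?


Real distance = map distance × scale
= 3.2cm × 10000
= 32000 cm = 320.0 m
= 0.320 km

0.320 km


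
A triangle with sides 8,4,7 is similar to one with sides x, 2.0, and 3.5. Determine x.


Scale factor = 2.0/4 = 0.5
Missing side = 8 × 0.5
= 4.0

4.0


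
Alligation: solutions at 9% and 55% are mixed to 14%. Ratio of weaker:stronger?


Let x parts of 9% mix with y parts of 55%.
9x + 55y = 14(x + y)
9x + 55y = 14x + 14y
x(9 - 14) = y(14 - 55)
x/y = (55 - 14)/(14 - 9) = 41/5
Simplify: 41:5
= 41:5

41:5


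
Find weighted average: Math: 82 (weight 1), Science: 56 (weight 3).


Numerator = 82×1 + 56×3
= 82 + 168
= 250
Total weight = 4
Weighted avg = 250/4
= 62.50

62.50


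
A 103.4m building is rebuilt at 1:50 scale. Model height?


Model size = real / scale
= 103.4 / 50
= 2.0680 m

2.0680 m


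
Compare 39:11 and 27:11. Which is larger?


39/11 = 3.5455
27/11 = 2.4545
3.5455 > 2.4545, so 39:11 is greater
= 39:11

39:11


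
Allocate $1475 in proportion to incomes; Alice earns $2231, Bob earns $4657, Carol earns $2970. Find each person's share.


Total income = 2231 + 4657 + 2970 = $9858
Alice: $1475 × 2231/9858 = $333.81
Bob: $1475 × 4657/9858 = $696.80
Carol: $1475 × 2970/9858 = $444.39
= Alice: $333.81, Bob: $696.80, Carol: $444.39

Alice: $333.81, Bob: $696.80, Carol: $444.39


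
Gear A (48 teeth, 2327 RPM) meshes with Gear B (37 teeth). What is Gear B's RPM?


Gear ratio = 48:37 = 48:37
RPM_B = RPM_A × (teeth_A / teeth_B)
= 2327 × (48/37)
= 3018.8 RPM

3018.8 RPM


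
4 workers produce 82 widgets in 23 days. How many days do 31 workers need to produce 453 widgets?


Days ∝ work / workers, so d₂ = d₁ × (m₁/m₂) × (w₂/w₁)
Workers factor (inverse): 4/31 ≈ 0.1290
Work factor (direct): 453/82 ≈ 5.5244
d₂ = 23 × 4/31 × 453/82 = (23 × 4 × 453) / (31 × 82) = 41676/2542
≈ 16.39 days

16.39 days


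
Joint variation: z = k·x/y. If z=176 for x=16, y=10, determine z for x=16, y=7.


z = k·x/y
Solve for k using the known point: k = z·y/x = 176×10/16 = 1760/16 = 110.0000
Now evaluate at x=16, y=7:
z = k × 16 / 7 = (1760 × 16) / (16 × 7) = 28160/112
≈ 251.4286

251.4286


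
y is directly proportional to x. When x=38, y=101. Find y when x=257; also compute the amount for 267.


Direct proportion: y/x = constant
k = 101/38 ≈ 2.6579
y at x=257: k × 257 = 101 × 257 / 38 = 25957/38 ≈ 683.08
y at x=267: k × 267 = 101 × 267 / 38 = 26967/38 ≈ 709.66
= 683.08 and 709.66

683.08 and 709.66


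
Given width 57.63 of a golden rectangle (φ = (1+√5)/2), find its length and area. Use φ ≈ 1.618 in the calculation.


φ = (1 + √5) / 2 ≈ 1.618
Length = width × φ = 57.63 × 1.618 = 93.24534
≈ 93.25
Area = width × length = 57.63 × 93.24534 = 5373.7289442 ≈ 5373.73
= Length: 93.25, Area: 5373.73

Length: 93.25, Area: 5373.73


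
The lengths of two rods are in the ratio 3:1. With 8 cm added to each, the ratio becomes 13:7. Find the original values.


Let A = 3k, B = 1k.
(3k + 8) / (1k + 8) = 13/7
Cross-multiply: 7(3k + 8) = 13(1k + 8)
21k + 56 = 13k + 104
21k - 13k = 104 - 56
8k = 48
k = 48/8 = 6
A = 3×6 = 18, B = 1×6 = 6
= A = 18, B = 6

A = 18, B = 6


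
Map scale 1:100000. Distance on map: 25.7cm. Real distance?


Real distance = map distance × scale
= 25.7cm × 100000
= 2570000 cm = 25700.0 m
= 25.700 km

25.700 km


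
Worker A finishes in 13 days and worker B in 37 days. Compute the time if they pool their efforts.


Rate of A = 1/13 per day
Rate of B = 1/37 per day
Combined rate = 1/13 + 1/37 = 50/481 ≈ 0.1040 per day
Days = 1 / combined rate = 481/50
= 9.62 days

9.62 days


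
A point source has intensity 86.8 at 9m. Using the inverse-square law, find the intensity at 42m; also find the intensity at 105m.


I₁d₁² = I₂d₂²
I at 42m = 86.8 × (9/42)² = 86.8 × 81/1764 = 7030.8/1764 ≈ 3.9857
I at 105m = 86.8 × (9/105)² = 86.8 × 81/11025 = 7030.8/11025 ≈ 0.6377
= 3.9857 and 0.6377

3.9857 and 0.6377


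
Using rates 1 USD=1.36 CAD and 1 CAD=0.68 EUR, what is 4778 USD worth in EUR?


Step 1: 4778 USD × 1.36 = 6498.08 CAD
Step 2: 6498.08 CAD × 0.68 = 4418.69 EUR
Implied rate USD→EUR = 1.36 × 0.68 = 0.9248
= 4418.69 EUR

4418.69 EUR


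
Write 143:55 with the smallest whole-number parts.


GCD(143, 55) = 11
143/11 : 55/11
= 13:5

13:5


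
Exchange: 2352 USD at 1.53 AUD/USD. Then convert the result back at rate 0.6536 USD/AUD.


Amount × rate = 2352 × 1.53 = 3598.56 AUD
Round-trip: 3598.56 × 0.6536 = 2352.02 USD
= 3598.56 AUD, then 2352.02 USD

3598.56 AUD, then 2352.02 USD


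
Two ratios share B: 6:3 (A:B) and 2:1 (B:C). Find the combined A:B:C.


Match B: multiply A:B by 2 → 12:6
Multiply B:C by 3 → 6:3
Combined: 12:6:3
GCD = 3
= 4:2:1

4:2:1


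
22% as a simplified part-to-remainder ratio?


22% means 22 parts out of 100; remainder = 78
Part : remainder = 22:78
GCD = 2
= 11:39

11:39


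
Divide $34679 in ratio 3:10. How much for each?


Total parts = 3 + 10 = 13
Part 1: 34679 × 3/13 = 8002.85
Part 2: 34679 × 10/13 = 26676.15
= Part 1: $8002.85, Part 2: $26676.15

Part 1: $8002.85, Part 2: $26676.15


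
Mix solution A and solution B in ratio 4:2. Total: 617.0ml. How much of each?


Total parts = 4 + 2 = 6
solution A: 617.0 × 4/6 = 411.3ml
solution B: 617.0 × 2/6 = 205.7ml
= 411.3ml and 205.7ml

411.3ml and 205.7ml


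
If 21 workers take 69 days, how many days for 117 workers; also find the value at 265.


Inverse proportion: x × y = constant
k = 21 × 69 = 1449
At x=117: k/117 = 12.38
At x=265: k/265 = 5.47
= 12.38 and 5.47

12.38 and 5.47


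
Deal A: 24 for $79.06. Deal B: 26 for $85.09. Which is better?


Deal A: $79.06/24 = $3.2942/unit
Deal B: $85.09/26 = $3.2727/unit
B is cheaper per unit
= Deal B

Deal B


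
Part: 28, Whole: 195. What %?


Percentage = (part / whole) × 100
= (28 / 195) × 100
≈ 14.36%

14.36%


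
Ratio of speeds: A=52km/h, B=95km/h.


Ratio = 52:95
GCD = 1
Simplified = 52:95
Time ratio (same distance) = 95:52
Speed ratio = 52:95

52:95


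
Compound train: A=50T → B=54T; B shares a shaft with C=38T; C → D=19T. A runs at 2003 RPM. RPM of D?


Stage 1: RPM_B = RPM_A × t_A/t_B = 2003 × 50/54 = 100150/54 ≈ 1854.63
B and C share a shaft → RPM_C = RPM_B
Stage 2: RPM_D = RPM_C × t_C/t_D = RPM_A × (t_A×t_C)/(t_B×t_D)
Overall ratio = (50×38)/(54×19) = 1900/1026
RPM_D = 2003 × 1900/1026 = 3805700/1026
≈ 3709.26 RPM

3709.26 RPM


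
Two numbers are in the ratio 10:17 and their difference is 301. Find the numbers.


Let A = 10k, B = 17k.
17k - 10k = 301
7k = 301 → k = 301/7 = 43
A = 10×43 = 430, B = 17×43 = 731
= A = 430, B = 731

A = 430, B = 731


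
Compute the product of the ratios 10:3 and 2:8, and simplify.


Compound ratio = (10×2) : (3×8)
= 20:24
GCD = 4
= 5:6

5:6


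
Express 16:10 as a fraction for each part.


Total parts = 16 + 10 = 26
First part: 16/26 = 8/13
Second part: 10/26 = 5/13
= 8/13 and 5/13

8/13 and 5/13


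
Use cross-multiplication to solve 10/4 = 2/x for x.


Cross multiply: 10 × x = 4 × 2
10x = 8
x = 8 / 10
= 0.80

0.80


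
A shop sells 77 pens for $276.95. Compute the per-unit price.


Unit rate = total / quantity
= 276.95 / 77
= $3.60 per unit

$3.60 per unit


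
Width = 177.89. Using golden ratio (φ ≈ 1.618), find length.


φ = (1 + √5) / 2 ≈ 1.618
Length = width × φ = 177.89 × 1.618 = 287.82602
≈ 287.83

287.83


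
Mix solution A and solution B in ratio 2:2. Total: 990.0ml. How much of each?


Total parts = 2 + 2 = 4
solution A: 990.0 × 2/4 = 495.0ml
solution B: 990.0 × 2/4 = 495.0ml
= 495.0ml and 495.0ml

495.0ml and 495.0ml


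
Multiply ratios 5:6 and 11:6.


Compound ratio = (5×11) : (6×6)
= 55:36
GCD = 1
= 55:36

55:36


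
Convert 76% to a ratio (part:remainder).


76% means 76 parts out of 100; remainder = 24
Part : remainder = 76:24
GCD = 4
= 19:6

19:6


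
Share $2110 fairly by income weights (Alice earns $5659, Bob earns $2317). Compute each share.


Total income = 5659 + 2317 = $7976
Alice: $2110 × 5659/7976 = $1497.05
Bob: $2110 × 2317/7976 = $612.95
= Alice: $1497.05, Bob: $612.95

Alice: $1497.05, Bob: $612.95


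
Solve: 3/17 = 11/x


Cross multiply: 3 × x = 17 × 11
3x = 187
x = 187 / 3
= 62.33

62.33


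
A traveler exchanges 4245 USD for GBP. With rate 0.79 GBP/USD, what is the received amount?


Amount × rate = 4245 × 0.79
= 3353.55 GBP

3353.55 GBP


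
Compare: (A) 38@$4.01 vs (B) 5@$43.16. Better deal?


Deal A: $4.01/38 = $0.1055/unit
Deal B: $43.16/5 = $8.6320/unit
A is cheaper per unit
= Deal A

Deal A


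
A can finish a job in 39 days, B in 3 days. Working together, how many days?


Rate of A = 1/39 per day
Rate of B = 1/3 per day
Combined rate = 1/39 + 1/3 = 42/117 ≈ 0.3590 per day
Days = 1 / combined rate = 117/42
≈ 2.79 days

2.79 days


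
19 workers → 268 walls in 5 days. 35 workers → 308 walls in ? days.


Days ∝ work / workers, so d₂ = d₁ × (m₁/m₂) × (w₂/w₁)
Workers factor (inverse): 19/35 ≈ 0.5429
Work factor (direct): 308/268 ≈ 1.1493
d₂ = 5 × 19/35 × 308/268 = (5 × 19 × 308) / (35 × 268) = 29260/9380
≈ 3.12 days

3.12 days


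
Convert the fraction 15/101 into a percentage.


Percentage = (part / whole) × 100
= (15 / 101) × 100
≈ 14.85%

14.85%


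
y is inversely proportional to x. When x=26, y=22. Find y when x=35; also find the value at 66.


Inverse proportion: x × y = constant
k = 26 × 22 = 572
At x=35: k/35 = 16.34
At x=66: k/66 = 8.67
= 16.34 and 8.67

16.34 and 8.67


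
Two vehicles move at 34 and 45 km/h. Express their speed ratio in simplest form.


Ratio = 34:45
GCD = 1
Simplified = 34:45
Time ratio (same distance) = 45:34
Speed ratio = 34:45

34:45


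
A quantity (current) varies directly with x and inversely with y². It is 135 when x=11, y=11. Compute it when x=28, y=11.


z = k·x/y²
Solve for k using the known point: k = z·y²/x = 135×121/11 = 16335/11 = 1485.0000
Now evaluate at x=28, y=11:
z = k × 28 / 121 = (16335 × 28) / (11 × 121) = 457380/1331
≈ 343.6364

343.6364


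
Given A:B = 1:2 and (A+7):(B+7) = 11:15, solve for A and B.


Let A = 1k, B = 2k.
(1k + 7) / (2k + 7) = 11/15
Cross-multiply: 15(1k + 7) = 11(2k + 7)
15k + 105 = 22k + 77
15k - 22k = 77 - 105
-7k = -28
k = -28/-7 = 4
A = 1×4 = 4, B = 2×4 = 8
= A = 4, B = 8

A = 4, B = 8


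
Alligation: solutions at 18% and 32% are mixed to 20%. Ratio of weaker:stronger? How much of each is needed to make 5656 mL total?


Let x parts of 18% mix with y parts of 32%.
18x + 32y = 20(x + y)
18x + 32y = 20x + 20y
x(18 - 20) = y(20 - 32)
x/y = (32 - 20)/(20 - 18) = 12/2
Simplify: 6:1
Total parts = 7; one part = 5656/7 = 808.00 mL
18% solution: 6×808.00 = 4848.00 mL
32% solution: 1×808.00 = 808.00 mL
= ratio 6:1; 4848.00 mL and 808.00 mL

ratio 6:1; 4848.00 mL and 808.00 mL


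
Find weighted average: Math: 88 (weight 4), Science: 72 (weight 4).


Numerator = 88×4 + 72×4
= 352 + 288
= 640
Total weight = 8
Weighted avg = 640/8
= 80.00

80.00


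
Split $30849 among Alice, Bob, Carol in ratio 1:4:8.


Total parts = 1 + 4 + 8 = 13
Alice: 30849 × 1/13 = 2373.00
Bob: 30849 × 4/13 = 9492.00
Carol: 30849 × 8/13 = 18984.00
= Alice: $2373.00, Bob: $9492.00, Carol: $18984.00

Alice: $2373.00, Bob: $9492.00, Carol: $18984.00


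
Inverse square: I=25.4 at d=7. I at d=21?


I₁d₁² = I₂d₂²
I₂ = I₁ × (d₁/d₂)²
= 25.4 × (7/21)²
= 25.4 × 49/441
= 1244.6/441
≈ 2.8222

2.8222


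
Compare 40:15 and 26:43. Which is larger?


40/15 = 2.6667
26/43 = 0.6047
2.6667 > 0.6047, so 40:15 is greater
= 40:15

40:15


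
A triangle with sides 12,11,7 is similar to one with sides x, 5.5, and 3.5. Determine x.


Scale factor = 5.5/11 = 0.5
Missing side = 12 × 0.5
= 6.0

6.0


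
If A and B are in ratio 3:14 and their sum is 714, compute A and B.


Let A = 3k, B = 14k.
3k + 14k = 714
17k = 714 → k = 714/17 = 42
A = 3×42 = 126, B = 14×42 = 588
= A = 126, B = 588

A = 126, B = 588


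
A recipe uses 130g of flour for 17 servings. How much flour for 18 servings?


Direct proportion: y/x = constant
k = 130/17 ≈ 7.6471
y₂ = k × 18 = 130 × 18 / 17 = 2340/17
≈ 137.65

137.65


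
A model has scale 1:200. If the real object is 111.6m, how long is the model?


Model size = real / scale
= 111.6 / 200
= 0.5580 m

0.5580 m


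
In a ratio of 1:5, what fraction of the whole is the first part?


Total parts = 1 + 5 = 6
First part: 1/6 = 1/6
= 1/6

1/6


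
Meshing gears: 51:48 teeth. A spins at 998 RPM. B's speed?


Gear ratio = 51:48 = 17:16
RPM_B = RPM_A × (teeth_A / teeth_B)
= 998 × (51/48)
= 1060.4 RPM

1060.4 RPM


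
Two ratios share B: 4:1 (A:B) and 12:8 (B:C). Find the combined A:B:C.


Match B: multiply A:B by 12 → 48:12
Multiply B:C by 1 → 12:8
Combined: 48:12:8
GCD = 4
= 12:3:2

12:3:2


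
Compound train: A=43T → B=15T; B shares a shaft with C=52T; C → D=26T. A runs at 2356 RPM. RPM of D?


Stage 1: RPM_B = RPM_A × t_A/t_B = 2356 × 43/15 = 101308/15 ≈ 6753.87
B and C share a shaft → RPM_C = RPM_B
Stage 2: RPM_D = RPM_C × t_C/t_D = RPM_A × (t_A×t_C)/(t_B×t_D)
Overall ratio = (43×52)/(15×26) = 2236/390
RPM_D = 2356 × 2236/390 = 5268016/390
≈ 13507.73 RPM

13507.73 RPM


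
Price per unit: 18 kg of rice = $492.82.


Unit rate = total / quantity
= 492.82 / 18
= $27.38 per unit

$27.38 per unit


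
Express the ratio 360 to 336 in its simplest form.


GCD(360, 336) = 24
360/24 : 336/24
= 15:14

15:14


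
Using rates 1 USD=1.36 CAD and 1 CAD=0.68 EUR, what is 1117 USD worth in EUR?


Step 1: 1117 USD × 1.36 = 1519.12 CAD
Step 2: 1519.12 CAD × 0.68 = 1033.00 EUR
Implied rate USD→EUR = 1.36 × 0.68 = 0.9248
= 1033.00 EUR

1033.00 EUR


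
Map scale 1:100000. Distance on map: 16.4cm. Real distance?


Real distance = map distance × scale
= 16.4cm × 100000
= 1640000 cm = 16400.0 m
= 16.400 km

16.400 km


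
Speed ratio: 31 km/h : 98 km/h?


Ratio = 31:98
GCD = 1
Simplified = 31:98
Time ratio (same distance) = 98:31
Speed ratio = 31:98

31:98


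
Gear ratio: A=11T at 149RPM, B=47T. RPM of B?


Gear ratio = 11:47 = 11:47
RPM_B = RPM_A × (teeth_A / teeth_B)
= 149 × (11/47)
= 34.9 RPM

34.9 RPM


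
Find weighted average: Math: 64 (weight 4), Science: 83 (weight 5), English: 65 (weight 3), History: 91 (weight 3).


Numerator = 64×4 + 83×5 + 65×3 + 91×3
= 256 + 415 + 195 + 273
= 1139
Total weight = 15
Weighted avg = 1139/15
= 75.93

75.93


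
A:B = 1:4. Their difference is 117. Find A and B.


Let A = 1k, B = 4k.
4k - 1k = 117
3k = 117 → k = 117/3 = 39
A = 1×39 = 39, B = 4×39 = 156
= A = 39, B = 156

A = 39, B = 156


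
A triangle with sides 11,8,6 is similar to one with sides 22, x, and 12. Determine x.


Scale factor = 22/11 = 2
Missing side = 8 × 2
= 16.0

16.0


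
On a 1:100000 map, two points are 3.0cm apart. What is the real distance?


Real distance = map distance × scale
= 3.0cm × 100000
= 300000 cm = 3000.0 m
= 3.000 km

3.000 km


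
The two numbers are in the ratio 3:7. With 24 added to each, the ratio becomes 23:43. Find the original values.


Let A = 3k, B = 7k.
(3k + 24) / (7k + 24) = 23/43
Cross-multiply: 43(3k + 24) = 23(7k + 24)
129k + 1032 = 161k + 552
129k - 161k = 552 - 1032
-32k = -480
k = -480/-32 = 15
A = 3×15 = 45, B = 7×15 = 105
= A = 45, B = 105

A = 45, B = 105


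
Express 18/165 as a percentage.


Percentage = (part / whole) × 100
= (18 / 165) × 100
≈ 10.91%

10.91%


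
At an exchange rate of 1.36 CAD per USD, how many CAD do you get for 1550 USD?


Amount × rate = 1550 × 1.36
= 2108.00 CAD

2108.00 CAD


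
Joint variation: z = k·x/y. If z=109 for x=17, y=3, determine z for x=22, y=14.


z = k·x/y
Solve for k using the known point: k = z·y/x = 109×3/17 = 327/17 ≈ 19.2353
Now evaluate at x=22, y=14:
z = k × 22 / 14 = (327 × 22) / (17 × 14) = 7194/238
≈ 30.2269

30.2269


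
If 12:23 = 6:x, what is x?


Cross multiply: 12 × x = 23 × 6
12x = 138
x = 138 / 12
= 11.50

11.50


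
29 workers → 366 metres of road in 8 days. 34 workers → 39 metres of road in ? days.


Days ∝ work / workers, so d₂ = d₁ × (m₁/m₂) × (w₂/w₁)
Workers factor (inverse): 29/34 ≈ 0.8529
Work factor (direct): 39/366 ≈ 0.1066
d₂ = 8 × 29/34 × 39/366 = (8 × 29 × 39) / (34 × 366) = 9048/12444
≈ 0.73 days

0.73 days


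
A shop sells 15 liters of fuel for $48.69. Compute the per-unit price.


Unit rate = total / quantity
= 48.69 / 15
= $3.25 per unit

$3.25 per unit


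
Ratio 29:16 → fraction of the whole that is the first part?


Total parts = 29 + 16 = 45
First part: 29/45 = 29/45
= 29/45

29/45


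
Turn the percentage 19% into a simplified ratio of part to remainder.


19% means 19 parts out of 100; remainder = 81
Part : remainder = 19:81
GCD = 1
= 19:81

19:81


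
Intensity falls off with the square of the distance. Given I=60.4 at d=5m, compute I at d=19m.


I₁d₁² = I₂d₂²
I₂ = I₁ × (d₁/d₂)²
= 60.4 × (5/19)²
= 60.4 × 25/361
= 1510/361
≈ 4.1828

4.1828


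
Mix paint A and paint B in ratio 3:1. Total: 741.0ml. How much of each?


Total parts = 3 + 1 = 4
paint A: 741.0 × 3/4 = 555.8ml
paint B: 741.0 × 1/4 = 185.3ml
= 555.8ml and 185.3ml

555.8ml and 185.3ml


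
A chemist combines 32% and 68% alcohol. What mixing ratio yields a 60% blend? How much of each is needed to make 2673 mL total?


Let x parts of 32% mix with y parts of 68%.
32x + 68y = 60(x + y)
32x + 68y = 60x + 60y
x(32 - 60) = y(60 - 68)
x/y = (68 - 60)/(60 - 32) = 8/28
Simplify: 2:7
Total parts = 9; one part = 2673/9 = 297.00 mL
32% solution: 2×297.00 = 594.00 mL
68% solution: 7×297.00 = 2079.00 mL
= ratio 2:7; 594.00 mL and 2079.00 mL

ratio 2:7; 594.00 mL and 2079.00 mL


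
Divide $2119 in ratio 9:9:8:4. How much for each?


Total parts = 9 + 9 + 8 + 4 = 30
Part 1: 2119 × 9/30 = 635.70
Part 2: 2119 × 9/30 = 635.70
Part 3: 2119 × 8/30 = 565.07
Part 4: 2119 × 4/30 = 282.53
= Part 1: $635.70, Part 2: $635.70, Part 3: $565.07, Part 4: $282.53

Part 1: $635.70, Part 2: $635.70, Part 3: $565.07, Part 4: $282.53


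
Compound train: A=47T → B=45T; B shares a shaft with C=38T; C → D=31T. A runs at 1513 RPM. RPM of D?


Stage 1: RPM_B = RPM_A × t_A/t_B = 1513 × 47/45 = 71111/45 ≈ 1580.24
B and C share a shaft → RPM_C = RPM_B
Stage 2: RPM_D = RPM_C × t_C/t_D = RPM_A × (t_A×t_C)/(t_B×t_D)
Overall ratio = (47×38)/(45×31) = 1786/1395
RPM_D = 1513 × 1786/1395 = 2702218/1395
≈ 1937.07 RPM

1937.07 RPM


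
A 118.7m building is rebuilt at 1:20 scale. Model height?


Model size = real / scale
= 118.7 / 20
= 5.9350 m

5.9350 m


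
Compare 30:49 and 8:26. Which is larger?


30/49 = 0.6122
8/26 = 0.3077
0.6122 > 0.3077, so 30:49 is greater
= 30:49

30:49


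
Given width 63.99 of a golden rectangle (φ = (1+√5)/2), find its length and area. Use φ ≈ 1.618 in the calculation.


φ = (1 + √5) / 2 ≈ 1.618
Length = width × φ = 63.99 × 1.618 = 103.53582
≈ 103.54
Area = width × length = 63.99 × 103.53582 = 6625.2571218 ≈ 6625.26
= Length: 103.54, Area: 6625.26

Length: 103.54, Area: 6625.26


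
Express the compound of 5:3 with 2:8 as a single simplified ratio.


Compound ratio = (5×2) : (3×8)
= 10:24
GCD = 2
= 5:12

5:12


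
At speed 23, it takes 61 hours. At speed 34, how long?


Inverse proportion: x × y = constant
k = 23 × 61 = 1403
y₂ = k / 34 = 1403 / 34
= 41.26

41.26


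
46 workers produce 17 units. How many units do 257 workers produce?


Direct proportion: y/x = constant
k = 17/46 ≈ 0.3696
y₂ = k × 257 = 17 × 257 / 46 = 4369/46
≈ 94.98

94.98


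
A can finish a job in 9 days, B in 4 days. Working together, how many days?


Rate of A = 1/9 per day
Rate of B = 1/4 per day
Combined rate = 1/9 + 1/4 = 13/36 ≈ 0.3611 per day
Days = 1 / combined rate = 36/13
≈ 2.77 days

2.77 days
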